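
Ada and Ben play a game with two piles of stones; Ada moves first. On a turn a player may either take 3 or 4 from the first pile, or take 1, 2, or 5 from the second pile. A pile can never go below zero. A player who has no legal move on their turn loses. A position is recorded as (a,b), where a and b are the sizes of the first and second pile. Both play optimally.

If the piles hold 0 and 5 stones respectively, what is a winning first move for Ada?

Move to (0,3).

Build the W/L table. Terminal = L. A non-terminal position is W if it has a move to some L; otherwise it is L.
No move ever increases a pile, so every position that can arise here has a ≤ 0 and b ≤ 5; it is enough to label the cells with 0 ≤ a ≤ 0 and 0 ≤ b ≤ 5.
Every move lowers a or b (never raises either), so fill the grid row by row in increasing a, and left to right within a row: each cell's successors are then already labelled.
      b=0  b=1  b=2  b=3  b=4  b=5
a=0:    L    W    W    L    W    W
Cells with no legal move (terminal, hence L): (0,0).
The remaining L cells, each justified by listing all of its moves:
(0,3): L (options (0,2)(W), (0,1)(W) are all W)
Every other cell has at least one move into one of the L cells above, so it is W.
From (0,5), the L positions reachable in one move are: (0,3), (0,0). Any move reaching one of these is winning.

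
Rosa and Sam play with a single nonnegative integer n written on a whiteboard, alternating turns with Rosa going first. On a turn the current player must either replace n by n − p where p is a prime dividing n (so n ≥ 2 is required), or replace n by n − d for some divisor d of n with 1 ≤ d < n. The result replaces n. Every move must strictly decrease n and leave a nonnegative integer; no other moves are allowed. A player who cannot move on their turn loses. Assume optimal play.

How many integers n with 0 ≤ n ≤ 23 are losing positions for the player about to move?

Classify positions by backward induction: terminal positions (no move available) are L. From any other position, the mover wins iff some move reaches an L.
n=0: no move → L
n=1: no move → L
n=2: W (go to 0, an L position)
n=3: W (go to 0, an L position)
n=4: L (options 2(W), 3(W) are all W)
n=5: W (go to 0, an L position)
n=6: W (go to 4, an L position)
n=7: W (go to 0, an L position)
n=8: W (go to 4, an L position)
n=9: L (options 6(W), 8(W) are all W)
n=10: W (go to 9, an L position)
n=11: W (go to 0, an L position)
n=12: W (go to 9, an L position)
n=13: W (go to 0, an L position)
n=14: L (options 7(W), 12(W), 13(W) are all W)
n=15: W (go to 14, an L position)
n=16: W (go to 14, an L position)
n=17: W (go to 0, an L position)
n=18: W (go to 9, an L position)
n=19: W (go to 0, an L position)
n=20: L (options 10(W), 15(W), 16(W), 18(W), 19(W) are all W)
n=21: W (go to 14, an L position)
n=22: W (go to 20, an L position)
n=23: W (go to 0, an L position)
L entries with 0 ≤ n ≤ 23: n = 0, 1, 4, 9, 14, 20; that makes 6.

6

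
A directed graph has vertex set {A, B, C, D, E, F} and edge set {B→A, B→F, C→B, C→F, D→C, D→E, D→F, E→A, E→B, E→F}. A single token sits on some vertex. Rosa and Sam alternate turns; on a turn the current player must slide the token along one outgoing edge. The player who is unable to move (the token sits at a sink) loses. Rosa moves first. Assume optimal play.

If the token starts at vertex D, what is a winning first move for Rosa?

Move to F.

Build the W/L table. Terminal = L. A non-terminal position is W if it has a move to some L; otherwise it is L.
Every edge goes from a vertex to one that appears earlier in the order A, F, B, E, C, D, so processing vertices in that order labels each vertex after all of its successors.
A: no outgoing edge → L
F: no outgoing edge → L
B: reaches L-position F → W
E: reaches L-position F → W
C: reaches L-position F → W
D: reaches L-position F → W
From D, the L positions reachable in one move are: F.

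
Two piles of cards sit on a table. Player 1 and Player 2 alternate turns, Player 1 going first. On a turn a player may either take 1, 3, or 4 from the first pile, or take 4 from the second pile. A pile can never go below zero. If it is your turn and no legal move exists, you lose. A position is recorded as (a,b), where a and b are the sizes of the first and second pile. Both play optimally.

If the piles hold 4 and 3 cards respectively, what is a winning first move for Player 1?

Build the W/L table. Terminal = L. A non-terminal position is W if it has a move to some L; otherwise it is L.
No move ever increases a pile, so every position that can arise here has a ≤ 4 and b ≤ 3; it is enough to label the cells with 0 ≤ a ≤ 4 and 0 ≤ b ≤ 3.
Every move lowers a or b (never raises either), so fill the grid row by row in increasing a, and left to right within a row: each cell's successors are then already labelled.
      b=0  b=1  b=2  b=3
a=0:    L    L    L    L
a=1:    W    W    W    W
a=2:    L    L    L    L
a=3:    W    W    W    W
a=4:    W    W    W    W
Cells with no legal move (terminal, hence L): (0,0), (0,1), (0,2), (0,3).
The remaining L cells, each justified by listing all of its moves:
(2,0): only reaches (1,0)(W), which is W → L
(2,1): only reaches (1,1)(W), which is W → L
(2,2): only reaches (1,2)(W), which is W → L
(2,3): only reaches (1,3)(W), which is W → L
Every other cell has at least one move into one of the L cells above, so it is W.
From (4,3), the L positions reachable in one move are: (0,3).

Move to (0,3).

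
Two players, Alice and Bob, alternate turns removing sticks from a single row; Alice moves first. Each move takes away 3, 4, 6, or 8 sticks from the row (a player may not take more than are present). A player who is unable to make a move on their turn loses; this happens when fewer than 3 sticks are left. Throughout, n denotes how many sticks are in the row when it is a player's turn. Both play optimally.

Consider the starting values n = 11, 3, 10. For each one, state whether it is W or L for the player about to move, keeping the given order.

Compute win/loss labels from the base case upward. A position with no move is L. Any other position is W if it can reach an L in one move, else L.
n=0: no move → L
n=1: no move → L
n=2: no move → L
n=3: can move to 0, which is L ⇒ W
n=4: can move to 1, which is L ⇒ W
n=5: can move to 2, which is L ⇒ W
n=6: can move to 2, which is L ⇒ W
n=7: can move to 1, which is L ⇒ W
n=8: can move to 2, which is L ⇒ W
n=9: can move to 1, which is L ⇒ W
n=10: can move to 2, which is L ⇒ W
n=11: moves to 8(W), 7(W), 5(W), 3(W); every one is W ⇒ L

11: L, 3: W, 10: W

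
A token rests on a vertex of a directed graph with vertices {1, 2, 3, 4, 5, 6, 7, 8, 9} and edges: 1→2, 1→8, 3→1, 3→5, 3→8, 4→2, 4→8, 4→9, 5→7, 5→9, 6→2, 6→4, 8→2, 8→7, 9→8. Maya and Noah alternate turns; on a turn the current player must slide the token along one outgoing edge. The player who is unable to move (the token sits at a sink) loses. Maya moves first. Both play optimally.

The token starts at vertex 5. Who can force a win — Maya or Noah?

Maya wins.

Compute win/loss labels from the base case upward. A position with no move is L. Any other position is W if it can reach an L in one move, else L.
Every edge goes from a vertex to one that appears earlier in the order 2, 7, 8, 9, 4, 1, 6, 5, 3, so processing vertices in that order labels each vertex after all of its successors.
2: no outgoing edge → L
7: no outgoing edge → L
8: W (go to 7, an L position)
9: L (sole option 8(W) is W)
4: W (go to 9, an L position)
1: W (go to 2, an L position)
6: W (go to 2, an L position)
5: W (go to 9, an L position)
3: L (options 5(W), 1(W), 8(W) are all W)
The starting position 5 is W: Maya should move to 9, handing over an L position.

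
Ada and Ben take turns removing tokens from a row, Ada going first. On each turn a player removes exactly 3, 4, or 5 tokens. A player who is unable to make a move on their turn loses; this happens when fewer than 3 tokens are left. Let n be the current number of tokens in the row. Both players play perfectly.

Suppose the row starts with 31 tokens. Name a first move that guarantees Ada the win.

Build the W/L table. Terminal = L. A non-terminal position is W if it has a move to some L; otherwise it is L.
n=0: no move → L
n=1: no move → L
n=2: no move → L
n=3: →0(L), so W
n=4: →1(L), so W
n=5: →2(L), so W
n=6: →2(L), so W
n=7: →2(L), so W
n=8: →5(W), 4(W), 3(W) — all W, so L
n=9: →6(W), 5(W), 4(W) — all W, so L
n=10: →7(W), 6(W), 5(W) — all W, so L
n=11: →8(L), so W
n=12: →9(L), so W
n=13: →10(L), so W
n=14: →10(L), so W
n=15: →10(L), so W
n=16: →13(W), 12(W), 11(W) — all W, so L
n=17: →14(W), 13(W), 12(W) — all W, so L
n=18: →15(W), 14(W), 13(W) — all W, so L
n=19: →16(L), so W
n=20: →17(L), so W
n=21: →18(L), so W
n=22: →18(L), so W
n=23: →18(L), so W
n=24: →21(W), 20(W), 19(W) — all W, so L
n=25: →22(W), 21(W), 20(W) — all W, so L
n=26: →23(W), 22(W), 21(W) — all W, so L
n=27: →24(L), so W
n=28: →25(L), so W
n=29: →26(L), so W
n=30: →26(L), so W
n=31: →26(L), so W
From 31, the L positions reachable in one move are: 26.

Remove 5, leaving 26.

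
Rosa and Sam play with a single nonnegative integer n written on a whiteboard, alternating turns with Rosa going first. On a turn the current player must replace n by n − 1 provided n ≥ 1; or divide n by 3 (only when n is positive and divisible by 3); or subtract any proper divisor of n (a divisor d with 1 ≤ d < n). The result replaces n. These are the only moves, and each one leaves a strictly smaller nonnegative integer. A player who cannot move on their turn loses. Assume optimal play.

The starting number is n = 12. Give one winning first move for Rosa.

Positions with no move are L. A position that does have a move is losing for the player to move precisely when every available move leads to a winning position for the opponent. Fill in the labels:
n=0: no move → L
n=1: can move to 0, which is L ⇒ W
n=2: the only move is to 1(W), a W ⇒ L
n=3: can move to 2, which is L ⇒ W
n=4: can move to 2, which is L ⇒ W
n=5: the only move is to 4(W), a W ⇒ L
n=6: can move to 2, which is L ⇒ W
n=7: the only move is to 6(W), a W ⇒ L
n=8: can move to 7, which is L ⇒ W
n=9: moves to 3(W), 6(W), 8(W); every one is W ⇒ L
n=10: can move to 5, which is L ⇒ W
n=11: the only move is to 10(W), a W ⇒ L
n=12: can move to 9, which is L ⇒ W
From 12, the L positions reachable in one move are: 9, 11. Any move reaching one of these is winning.

Move to 9.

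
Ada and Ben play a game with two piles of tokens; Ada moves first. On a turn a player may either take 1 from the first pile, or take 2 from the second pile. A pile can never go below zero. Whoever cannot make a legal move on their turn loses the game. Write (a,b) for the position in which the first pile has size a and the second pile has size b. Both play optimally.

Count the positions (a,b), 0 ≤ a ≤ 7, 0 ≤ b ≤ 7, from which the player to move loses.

32

Label each position W (a win for the player to move) or L (a loss). A position with no legal move is L; any other position is W exactly when some move reaches an L, and L when every move reaches a W.
Every move lowers a or b (never raises either), so fill the grid row by row in increasing a, and left to right within a row: each cell's successors are then already labelled.
      b=0  b=1  b=2  b=3  b=4  b=5  b=6  b=7
a=0:    L    L    W    W    L    L    W    W
a=1:    W    W    L    L    W    W    L    L
a=2:    L    L    W    W    L    L    W    W
a=3:    W    W    L    L    W    W    L    L
a=4:    L    L    W    W    L    L    W    W
a=5:    W    W    L    L    W    W    L    L
a=6:    L    L    W    W    L    L    W    W
a=7:    W    W    L    L    W    W    L    L
Cells with no legal move (terminal, hence L): (0,0), (0,1).
The remaining L cells, each justified by listing all of its moves:
(0,4): only reaches (0,2)(W), which is W → L
(0,5): only reaches (0,3)(W), which is W → L
(1,2): only reaches (0,2)(W), (1,0)(W), all W → L
(1,3): only reaches (0,3)(W), (1,1)(W), all W → L
(1,6): only reaches (0,6)(W), (1,4)(W), all W → L
(1,7): only reaches (0,7)(W), (1,5)(W), all W → L
(2,0): only reaches (1,0)(W), which is W → L
(2,1): only reaches (1,1)(W), which is W → L
(2,4): only reaches (1,4)(W), (2,2)(W), all W → L
(2,5): only reaches (1,5)(W), (2,3)(W), all W → L
(3,2): only reaches (2,2)(W), (3,0)(W), all W → L
(3,3): only reaches (2,3)(W), (3,1)(W), all W → L
(3,6): only reaches (2,6)(W), (3,4)(W), all W → L
(3,7): only reaches (2,7)(W), (3,5)(W), all W → L
(4,0): only reaches (3,0)(W), which is W → L
(4,1): only reaches (3,1)(W), which is W → L
(4,4): only reaches (3,4)(W), (4,2)(W), all W → L
(4,5): only reaches (3,5)(W), (4,3)(W), all W → L
(5,2): only reaches (4,2)(W), (5,0)(W), all W → L
(5,3): only reaches (4,3)(W), (5,1)(W), all W → L
(5,6): only reaches (4,6)(W), (5,4)(W), all W → L
(5,7): only reaches (4,7)(W), (5,5)(W), all W → L
(6,0): only reaches (5,0)(W), which is W → L
(6,1): only reaches (5,1)(W), which is W → L
(6,4): only reaches (5,4)(W), (6,2)(W), all W → L
(6,5): only reaches (5,5)(W), (6,3)(W), all W → L
(7,2): only reaches (6,2)(W), (7,0)(W), all W → L
(7,3): only reaches (6,3)(W), (7,1)(W), all W → L
(7,6): only reaches (6,6)(W), (7,4)(W), all W → L
(7,7): only reaches (6,7)(W), (7,5)(W), all W → L
Every other cell has at least one move into one of the L cells above, so it is W.
L cells per row: a=0: 4, a=1: 4, a=2: 4, a=3: 4, a=4: 4, a=5: 4, a=6: 4, a=7: 4; total 32.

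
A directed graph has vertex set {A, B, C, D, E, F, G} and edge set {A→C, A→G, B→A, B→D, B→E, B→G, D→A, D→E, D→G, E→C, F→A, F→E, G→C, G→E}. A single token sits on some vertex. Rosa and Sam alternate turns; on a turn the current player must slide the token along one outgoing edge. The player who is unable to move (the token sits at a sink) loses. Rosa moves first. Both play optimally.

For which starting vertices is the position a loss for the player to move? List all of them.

C, D, F

Use the standard recursion: the mover loses at a terminal position; elsewhere, the mover wins exactly when some move hands the opponent an L position.
Every edge goes from a vertex to one that appears earlier in the order C, E, G, A, D, B, F, so processing vertices in that order labels each vertex after all of its successors.
C: no outgoing edge → L
E: →C(L), so W
G: →C(L), so W
A: →C(L), so W
D: →A(W), G(W), E(W) — all W, so L
B: →D(L), so W
F: →A(W), E(W) — all W, so L
Reading off the rows marked L gives the requested list; there are 3 such vertices.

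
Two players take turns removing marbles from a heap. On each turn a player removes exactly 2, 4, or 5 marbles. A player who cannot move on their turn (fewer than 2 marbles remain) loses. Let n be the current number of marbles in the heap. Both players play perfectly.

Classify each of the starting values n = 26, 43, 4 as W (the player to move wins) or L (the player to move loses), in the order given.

Label each position W (a win for the player to move) or L (a loss). A position with no legal move is L; any other position is W exactly when some move reaches an L, and L when every move reaches a W.
n=0: no move → L
n=1: no move → L
n=2: reaches L-position 0 → W
n=3: reaches L-position 1 → W
n=4: reaches L-position 0 → W
n=5: reaches L-position 1 → W
n=6: reaches L-position 1 → W
n=7: only reaches 5(W), 3(W), 2(W), all W → L
n=8: only reaches 6(W), 4(W), 3(W), all W → L
n=9: reaches L-position 7 → W
n=10: reaches L-position 8 → W
n=11: reaches L-position 7 → W
n=12: reaches L-position 8 → W
n=13: reaches L-position 8 → W
n=14: only reaches 12(W), 10(W), 9(W), all W → L
n=15: only reaches 13(W), 11(W), 10(W), all W → L
n=16: reaches L-position 14 → W
n=17: reaches L-position 15 → W
n=18: reaches L-position 14 → W
n=19: reaches L-position 15 → W
n=20: reaches L-position 15 → W
n=21: only reaches 19(W), 17(W), 16(W), all W → L
n=22: only reaches 20(W), 18(W), 17(W), all W → L
n=23: reaches L-position 21 → W
n=24: reaches L-position 22 → W
n=25: reaches L-position 21 → W
n=26: reaches L-position 22 → W
n=27: reaches L-position 22 → W
n=28: only reaches 26(W), 24(W), 23(W), all W → L
n=29: only reaches 27(W), 25(W), 24(W), all W → L
n=30: reaches L-position 28 → W
n=31: reaches L-position 29 → W
n=32: reaches L-position 28 → W
n=33: reaches L-position 29 → W
n=34: reaches L-position 29 → W
n=35: only reaches 33(W), 31(W), 30(W), all W → L
n=36: only reaches 34(W), 32(W), 31(W), all W → L
n=37: reaches L-position 35 → W
n=38: reaches L-position 36 → W
n=39: reaches L-position 35 → W
n=40: reaches L-position 36 → W
n=41: reaches L-position 36 → W
n=42: only reaches 40(W), 38(W), 37(W), all W → L
n=43: only reaches 41(W), 39(W), 38(W), all W → L

26: W, 43: L, 4: W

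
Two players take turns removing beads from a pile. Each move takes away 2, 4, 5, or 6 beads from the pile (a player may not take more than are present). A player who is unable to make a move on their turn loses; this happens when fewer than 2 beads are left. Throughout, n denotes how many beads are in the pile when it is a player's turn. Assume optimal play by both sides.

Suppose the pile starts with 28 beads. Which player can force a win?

Label each position W (a win for the player to move) or L (a loss). A position with no legal move is L; any other position is W exactly when some move reaches an L, and L when every move reaches a W.
n=0: no move → L
n=1: no move → L
n=2: reaches L-position 0 → W
n=3: reaches L-position 1 → W
n=4: reaches L-position 0 → W
n=5: reaches L-position 1 → W
n=6: reaches L-position 1 → W
n=7: reaches L-position 1 → W
n=8: only reaches 6(W), 4(W), 3(W), 2(W), all W → L
n=9: only reaches 7(W), 5(W), 4(W), 3(W), all W → L
n=10: reaches L-position 8 → W
n=11: reaches L-position 9 → W
n=12: reaches L-position 8 → W
n=13: reaches L-position 9 → W
n=14: reaches L-position 9 → W
n=15: reaches L-position 9 → W
n=16: only reaches 14(W), 12(W), 11(W), 10(W), all W → L
n=17: only reaches 15(W), 13(W), 12(W), 11(W), all W → L
n=18: reaches L-position 16 → W
n=19: reaches L-position 17 → W
n=20: reaches L-position 16 → W
n=21: reaches L-position 17 → W
n=22: reaches L-position 17 → W
n=23: reaches L-position 17 → W
n=24: only reaches 22(W), 20(W), 19(W), 18(W), all W → L
n=25: only reaches 23(W), 21(W), 20(W), 19(W), all W → L
n=26: reaches L-position 24 → W
n=27: reaches L-position 25 → W
n=28: reaches L-position 24 → W
The starting position 28 is W: the player to move should remove 4, leaving 24, handing over an L position.

The first player wins.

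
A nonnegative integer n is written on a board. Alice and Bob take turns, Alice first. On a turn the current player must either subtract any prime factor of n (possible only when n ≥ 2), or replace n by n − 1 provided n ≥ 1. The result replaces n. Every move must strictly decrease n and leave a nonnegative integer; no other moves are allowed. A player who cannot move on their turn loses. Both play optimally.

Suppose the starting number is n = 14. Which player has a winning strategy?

Alice wins.

Work bottom-up. With no move the player to move loses. Otherwise the position is W if at least one move leads to an L position for the opponent, and L if every move leads to a W.
n=0: no move → L
n=1: W (go to 0, an L position)
n=2: W (go to 0, an L position)
n=3: W (go to 0, an L position)
n=4: L (options 2(W), 3(W) are all W)
n=5: W (go to 0, an L position)
n=6: W (go to 4, an L position)
n=7: W (go to 0, an L position)
n=8: L (options 6(W), 7(W) are all W)
n=9: W (go to 8, an L position)
n=10: W (go to 8, an L position)
n=11: W (go to 0, an L position)
n=12: L (options 9(W), 10(W), 11(W) are all W)
n=13: W (go to 0, an L position)
n=14: W (go to 12, an L position)
The starting position 14 is W: Alice should move to 12, handing over an L position.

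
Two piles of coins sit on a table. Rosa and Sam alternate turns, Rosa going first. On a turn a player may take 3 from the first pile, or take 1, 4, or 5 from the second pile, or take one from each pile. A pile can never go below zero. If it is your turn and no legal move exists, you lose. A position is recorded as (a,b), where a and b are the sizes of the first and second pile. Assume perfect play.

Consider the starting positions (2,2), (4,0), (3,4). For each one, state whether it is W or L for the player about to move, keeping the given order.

(2,2): L, (4,0): W, (3,4): L

Work bottom-up. With no move the player to move loses. Otherwise the position is W if at least one move leads to an L position for the opponent, and L if every move leads to a W.
No move ever increases a pile, so every position that can arise here has a ≤ 4 and b ≤ 4; it is enough to label the cells with 0 ≤ a ≤ 4 and 0 ≤ b ≤ 4.
Every move lowers a or b (never raises either), so fill the grid row by row in increasing a, and left to right within a row: each cell's successors are then already labelled.
      b=0  b=1  b=2  b=3  b=4
a=0:    L    W    L    W    W
a=1:    L    W    L    W    W
a=2:    L    W    L    W    W
a=3:    W    W    W    W    L
a=4:    W    L    W    L    W
Cells with no legal move (terminal, hence L): (0,0), (1,0), (2,0).
The remaining L cells, each justified by listing all of its moves:
(0,2): →(0,1)(W) only, which is W, so L
(1,2): →(1,1)(W), (0,1)(W) — all W, so L
(2,2): →(2,1)(W), (1,1)(W) — all W, so L
(3,4): →(0,4)(W), (3,3)(W), (3,0)(W), (2,3)(W) — all W, so L
(4,1): →(1,1)(W), (4,0)(W), (3,0)(W) — all W, so L
(4,3): →(1,3)(W), (4,2)(W), (3,2)(W) — all W, so L
Every other cell has at least one move into one of the L cells above, so it is W.
(2,2): one of the L cells justified above, so L
(4,0): the move to (1,0) reaches an L cell, so W
(3,4): one of the L cells justified above, so L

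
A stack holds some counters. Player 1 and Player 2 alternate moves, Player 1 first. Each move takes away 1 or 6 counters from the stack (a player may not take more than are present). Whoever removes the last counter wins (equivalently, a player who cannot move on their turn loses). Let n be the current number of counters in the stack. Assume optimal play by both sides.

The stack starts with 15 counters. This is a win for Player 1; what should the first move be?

Build the W/L table. Terminal = L. A non-terminal position is W if it has a move to some L; otherwise it is L.
n=0: no move → L
n=1: →0(L), so W
n=2: →1(W) only, which is W, so L
n=3: →2(L), so W
n=4: →3(W) only, which is W, so L
n=5: →4(L), so W
n=6: →0(L), so W
n=7: →6(W), 1(W) — all W, so L
n=8: →7(L), so W
n=9: →8(W), 3(W) — all W, so L
n=10: →9(L), so W
n=11: →10(W), 5(W) — all W, so L
n=12: →11(L), so W
n=13: →7(L), so W
n=14: →13(W), 8(W) — all W, so L
n=15: →14(L), so W
From 15, the L positions reachable in one move are: 14, 9. Any move reaching one of these is winning.

Remove 1, leaving 14.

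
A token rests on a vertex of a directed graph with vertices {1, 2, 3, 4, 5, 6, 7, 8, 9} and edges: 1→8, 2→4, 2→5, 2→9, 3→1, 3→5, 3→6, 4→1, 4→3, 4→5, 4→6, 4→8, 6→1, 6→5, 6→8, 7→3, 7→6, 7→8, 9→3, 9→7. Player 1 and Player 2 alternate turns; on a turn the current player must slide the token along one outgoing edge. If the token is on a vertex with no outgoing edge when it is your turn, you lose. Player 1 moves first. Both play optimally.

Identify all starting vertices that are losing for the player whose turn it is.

5, 8, 9

Label each position W (a win for the player to move) or L (a loss). A position with no legal move is L; any other position is W exactly when some move reaches an L, and L when every move reaches a W.
Every edge goes from a vertex to one that appears earlier in the order 8, 5, 1, 6, 3, 4, 7, 9, 2, so processing vertices in that order labels each vertex after all of its successors.
8: no outgoing edge → L
5: no outgoing edge → L
1: reaches L-position 8 → W
6: reaches L-position 5 → W
3: reaches L-position 5 → W
4: reaches L-position 5 → W
7: reaches L-position 8 → W
9: only reaches 7(W), 3(W), all W → L
2: reaches L-position 9 → W
Reading off the rows marked L gives the requested list; there are 3 such vertices.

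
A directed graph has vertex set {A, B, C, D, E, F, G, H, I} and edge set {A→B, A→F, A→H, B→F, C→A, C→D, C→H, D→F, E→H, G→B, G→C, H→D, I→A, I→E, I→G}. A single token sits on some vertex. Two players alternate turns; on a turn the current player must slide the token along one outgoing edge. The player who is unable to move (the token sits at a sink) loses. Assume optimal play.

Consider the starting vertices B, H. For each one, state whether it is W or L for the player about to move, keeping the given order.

Positions with no move are L. A position that does have a move is losing for the player to move precisely when every available move leads to a winning position for the opponent. Fill in the labels:
Every edge goes from a vertex to one that appears earlier in the order F, D, B, H, A, C, G, E, I, so processing vertices in that order labels each vertex after all of its successors.
F: no outgoing edge → L
D: →F(L), so W
B: →F(L), so W
H: →D(W) only, which is W, so L
A: →H(L), so W
C: →H(L), so W
G: →C(W), B(W) — all W, so L
E: →H(L), so W
I: →G(L), so W

B: W, H: L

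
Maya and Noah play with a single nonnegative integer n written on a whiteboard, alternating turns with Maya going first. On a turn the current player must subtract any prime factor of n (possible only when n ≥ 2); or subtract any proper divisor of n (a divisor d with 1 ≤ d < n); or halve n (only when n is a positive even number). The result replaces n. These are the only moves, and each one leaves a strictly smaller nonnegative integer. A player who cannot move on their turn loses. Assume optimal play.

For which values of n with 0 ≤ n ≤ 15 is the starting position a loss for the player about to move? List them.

Work bottom-up. With no move the player to move loses. Otherwise the position is W if at least one move leads to an L position for the opponent, and L if every move leads to a W.
n=0: no move → L
n=1: no move → L
n=2: →0(L), so W
n=3: →0(L), so W
n=4: →2(W), 3(W) — all W, so L
n=5: →0(L), so W
n=6: →4(L), so W
n=7: →0(L), so W
n=8: →4(L), so W
n=9: →6(W), 8(W) — all W, so L
n=10: →9(L), so W
n=11: →0(L), so W
n=12: →9(L), so W
n=13: →0(L), so W
n=14: →7(W), 12(W), 13(W) — all W, so L
n=15: →14(L), so W
Reading off the rows marked L gives the requested list; there are 5 such values of n.

0, 1, 4, 9, 14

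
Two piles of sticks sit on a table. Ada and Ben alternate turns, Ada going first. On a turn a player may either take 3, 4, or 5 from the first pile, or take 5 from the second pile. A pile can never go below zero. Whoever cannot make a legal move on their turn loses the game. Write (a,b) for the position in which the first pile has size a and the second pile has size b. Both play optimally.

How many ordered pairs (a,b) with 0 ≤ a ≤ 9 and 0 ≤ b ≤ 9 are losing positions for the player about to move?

Compute win/loss labels from the base case upward. A position with no move is L. Any other position is W if it can reach an L in one move, else L.
Every move lowers a or b (never raises either), so fill the grid row by row in increasing a, and left to right within a row: each cell's successors are then already labelled.
      b=0  b=1  b=2  b=3  b=4  b=5  b=6  b=7  b=8  b=9
a=0:    L    L    L    L    L    W    W    W    W    W
a=1:    L    L    L    L    L    W    W    W    W    W
a=2:    L    L    L    L    L    W    W    W    W    W
a=3:    W    W    W    W    W    L    L    L    L    L
a=4:    W    W    W    W    W    L    L    L    L    L
a=5:    W    W    W    W    W    L    L    L    L    L
a=6:    W    W    W    W    W    W    W    W    W    W
a=7:    W    W    W    W    W    W    W    W    W    W
a=8:    L    L    L    L    L    W    W    W    W    W
a=9:    L    L    L    L    L    W    W    W    W    W
Cells with no legal move (terminal, hence L): (0,0), (0,1), (0,2), (0,3), (0,4), (1,0), (1,1), (1,2), (1,3), (1,4), (2,0), (2,1), (2,2), (2,3), (2,4).
The remaining L cells, each justified by listing all of its moves:
(3,5): only reaches (0,5)(W), (3,0)(W), all W → L
(3,6): only reaches (0,6)(W), (3,1)(W), all W → L
(3,7): only reaches (0,7)(W), (3,2)(W), all W → L
(3,8): only reaches (0,8)(W), (3,3)(W), all W → L
(3,9): only reaches (0,9)(W), (3,4)(W), all W → L
(4,5): only reaches (1,5)(W), (0,5)(W), (4,0)(W), all W → L
(4,6): only reaches (1,6)(W), (0,6)(W), (4,1)(W), all W → L
(4,7): only reaches (1,7)(W), (0,7)(W), (4,2)(W), all W → L
(4,8): only reaches (1,8)(W), (0,8)(W), (4,3)(W), all W → L
(4,9): only reaches (1,9)(W), (0,9)(W), (4,4)(W), all W → L
(5,5): only reaches (2,5)(W), (1,5)(W), (0,5)(W), (5,0)(W), all W → L
(5,6): only reaches (2,6)(W), (1,6)(W), (0,6)(W), (5,1)(W), all W → L
(5,7): only reaches (2,7)(W), (1,7)(W), (0,7)(W), (5,2)(W), all W → L
(5,8): only reaches (2,8)(W), (1,8)(W), (0,8)(W), (5,3)(W), all W → L
(5,9): only reaches (2,9)(W), (1,9)(W), (0,9)(W), (5,4)(W), all W → L
(8,0): only reaches (5,0)(W), (4,0)(W), (3,0)(W), all W → L
(8,1): only reaches (5,1)(W), (4,1)(W), (3,1)(W), all W → L
(8,2): only reaches (5,2)(W), (4,2)(W), (3,2)(W), all W → L
(8,3): only reaches (5,3)(W), (4,3)(W), (3,3)(W), all W → L
(8,4): only reaches (5,4)(W), (4,4)(W), (3,4)(W), all W → L
(9,0): only reaches (6,0)(W), (5,0)(W), (4,0)(W), all W → L
(9,1): only reaches (6,1)(W), (5,1)(W), (4,1)(W), all W → L
(9,2): only reaches (6,2)(W), (5,2)(W), (4,2)(W), all W → L
(9,3): only reaches (6,3)(W), (5,3)(W), (4,3)(W), all W → L
(9,4): only reaches (6,4)(W), (5,4)(W), (4,4)(W), all W → L
Every other cell has at least one move into one of the L cells above, so it is W.
L cells per row: a=0: 5, a=1: 5, a=2: 5, a=3: 5, a=4: 5, a=5: 5, a=6: 0, a=7: 0, a=8: 5, a=9: 5; total 40.

40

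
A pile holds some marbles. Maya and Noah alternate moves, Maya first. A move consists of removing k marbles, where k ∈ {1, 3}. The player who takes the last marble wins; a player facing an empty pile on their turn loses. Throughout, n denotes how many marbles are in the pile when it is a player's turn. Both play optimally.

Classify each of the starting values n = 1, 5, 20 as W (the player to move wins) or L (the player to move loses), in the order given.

Positions with no move are L. A position that does have a move is losing for the player to move precisely when every available move leads to a winning position for the opponent. Fill in the labels:
n=0: no move → L
n=1: →0(L), so W
n=2: →1(W) only, which is W, so L
n=3: →2(L), so W
n=4: →3(W), 1(W) — all W, so L
n=5: →4(L), so W
n=6: →5(W), 3(W) — all W, so L
n=7: →6(L), so W
n=8: →7(W), 5(W) — all W, so L
n=9: →8(L), so W
n=10: →9(W), 7(W) — all W, so L
n=11: →10(L), so W
n=12: →11(W), 9(W) — all W, so L
n=13: →12(L), so W
n=14: →13(W), 11(W) — all W, so L
n=15: →14(L), so W
n=16: →15(W), 13(W) — all W, so L
n=17: →16(L), so W
n=18: →17(W), 15(W) — all W, so L
n=19: →18(L), so W
n=20: →19(W), 17(W) — all W, so L

1: W, 5: W, 20: L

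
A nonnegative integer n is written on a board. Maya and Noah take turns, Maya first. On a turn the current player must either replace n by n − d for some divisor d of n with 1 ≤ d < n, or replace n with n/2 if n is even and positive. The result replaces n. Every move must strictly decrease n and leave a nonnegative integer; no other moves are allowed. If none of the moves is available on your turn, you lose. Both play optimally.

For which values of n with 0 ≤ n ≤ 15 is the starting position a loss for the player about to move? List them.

0, 1, 3, 5, 7, 9, 11, 13, 15

Positions with no move are L. A position that does have a move is losing for the player to move precisely when every available move leads to a winning position for the opponent. Fill in the labels:
n=0: no move → L
n=1: no move → L
n=2: →1(L), so W
n=3: →2(W) only, which is W, so L
n=4: →3(L), so W
n=5: →4(W) only, which is W, so L
n=6: →3(L), so W
n=7: →6(W) only, which is W, so L
n=8: →7(L), so W
n=9: →6(W), 8(W) — all W, so L
n=10: →5(L), so W
n=11: →10(W) only, which is W, so L
n=12: →9(L), so W
n=13: →12(W) only, which is W, so L
n=14: →7(L), so W
n=15: →10(W), 12(W), 14(W) — all W, so L
The losing starting values of n are exactly the entries labelled L in this table (9 of them).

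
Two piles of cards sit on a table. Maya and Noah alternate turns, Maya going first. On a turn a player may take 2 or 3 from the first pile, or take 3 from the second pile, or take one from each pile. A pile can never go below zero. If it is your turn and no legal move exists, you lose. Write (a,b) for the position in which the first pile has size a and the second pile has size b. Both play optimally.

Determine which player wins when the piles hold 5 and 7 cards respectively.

Classify positions by backward induction: terminal positions (no move available) are L. From any other position, the mover wins iff some move reaches an L.
No move ever increases a pile, so every position that can arise here has a ≤ 5 and b ≤ 7; it is enough to label the cells with 0 ≤ a ≤ 5 and 0 ≤ b ≤ 7.
Every move lowers a or b (never raises either), so fill the grid row by row in increasing a, and left to right within a row: each cell's successors are then already labelled.
      b=0  b=1  b=2  b=3  b=4  b=5  b=6  b=7
a=0:    L    L    L    W    W    W    L    L
a=1:    L    W    W    W    L    L    L    W
a=2:    W    W    W    L    L    W    W    W
a=3:    W    W    W    L    W    W    W    W
a=4:    W    L    L    W    W    W    W    L
a=5:    L    L    W    W    W    L    L    L
Cells with no legal move (terminal, hence L): (0,0), (0,1), (0,2), (1,0).
The remaining L cells, each justified by listing all of its moves:
(0,6): only reaches (0,3)(W), which is W → L
(0,7): only reaches (0,4)(W), which is W → L
(1,4): only reaches (1,1)(W), (0,3)(W), all W → L
(1,5): only reaches (1,2)(W), (0,4)(W), all W → L
(1,6): only reaches (1,3)(W), (0,5)(W), all W → L
(2,3): only reaches (0,3)(W), (2,0)(W), (1,2)(W), all W → L
(2,4): only reaches (0,4)(W), (2,1)(W), (1,3)(W), all W → L
(3,3): only reaches (1,3)(W), (0,3)(W), (3,0)(W), (2,2)(W), all W → L
(4,1): only reaches (2,1)(W), (1,1)(W), (3,0)(W), all W → L
(4,2): only reaches (2,2)(W), (1,2)(W), (3,1)(W), all W → L
(4,7): only reaches (2,7)(W), (1,7)(W), (4,4)(W), (3,6)(W), all W → L
(5,0): only reaches (3,0)(W), (2,0)(W), all W → L
(5,1): only reaches (3,1)(W), (2,1)(W), (4,0)(W), all W → L
(5,5): only reaches (3,5)(W), (2,5)(W), (5,2)(W), (4,4)(W), all W → L
(5,6): only reaches (3,6)(W), (2,6)(W), (5,3)(W), (4,5)(W), all W → L
(5,7): only reaches (3,7)(W), (2,7)(W), (5,4)(W), (4,6)(W), all W → L
Every other cell has at least one move into one of the L cells above, so it is W.
The starting position (5,7) is L: whatever Maya does, the opponent receives a W position.

Noah wins.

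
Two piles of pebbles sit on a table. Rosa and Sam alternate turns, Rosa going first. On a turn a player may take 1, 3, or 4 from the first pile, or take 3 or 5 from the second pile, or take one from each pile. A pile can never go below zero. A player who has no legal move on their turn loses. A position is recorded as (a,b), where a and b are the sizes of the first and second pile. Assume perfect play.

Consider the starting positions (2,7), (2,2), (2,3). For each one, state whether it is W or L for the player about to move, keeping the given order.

Label each position W (a win for the player to move) or L (a loss). A position with no legal move is L; any other position is W exactly when some move reaches an L, and L when every move reaches a W.
No move ever increases a pile, so every position that can arise here has a ≤ 2 and b ≤ 7; it is enough to label the cells with 0 ≤ a ≤ 2 and 0 ≤ b ≤ 7.
Every move lowers a or b (never raises either), so fill the grid row by row in increasing a, and left to right within a row: each cell's successors are then already labelled.
      b=0  b=1  b=2  b=3  b=4  b=5  b=6  b=7
a=0:    L    L    L    W    W    W    W    W
a=1:    W    W    W    W    L    L    L    W
a=2:    L    L    L    W    W    W    W    W
Cells with no legal move (terminal, hence L): (0,0), (0,1), (0,2).
The remaining L cells, each justified by listing all of its moves:
(1,4): only reaches (0,4)(W), (1,1)(W), (0,3)(W), all W → L
(1,5): only reaches (0,5)(W), (1,2)(W), (1,0)(W), (0,4)(W), all W → L
(1,6): only reaches (0,6)(W), (1,3)(W), (1,1)(W), (0,5)(W), all W → L
(2,0): only reaches (1,0)(W), which is W → L
(2,1): only reaches (1,1)(W), (1,0)(W), all W → L
(2,2): only reaches (1,2)(W), (1,1)(W), all W → L
Every other cell has at least one move into one of the L cells above, so it is W.
(2,7): the move to (2,2) reaches an L cell, so W
(2,2): one of the L cells justified above, so L
(2,3): the move to (2,0) reaches an L cell, so W

(2,7): W, (2,2): L, (2,3): W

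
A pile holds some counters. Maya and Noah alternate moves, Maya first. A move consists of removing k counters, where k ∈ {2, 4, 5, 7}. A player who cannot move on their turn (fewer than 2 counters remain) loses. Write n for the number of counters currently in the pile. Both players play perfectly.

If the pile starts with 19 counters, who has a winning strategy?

Noah wins.

Label each position W (a win for the player to move) or L (a loss). A position with no legal move is L; any other position is W exactly when some move reaches an L, and L when every move reaches a W.
n=0: no move → L
n=1: no move → L
n=2: can move to 0, which is L ⇒ W
n=3: can move to 1, which is L ⇒ W
n=4: can move to 0, which is L ⇒ W
n=5: can move to 1, which is L ⇒ W
n=6: can move to 1, which is L ⇒ W
n=7: can move to 0, which is L ⇒ W
n=8: can move to 1, which is L ⇒ W
n=9: moves to 7(W), 5(W), 4(W), 2(W); every one is W ⇒ L
n=10: moves to 8(W), 6(W), 5(W), 3(W); every one is W ⇒ L
n=11: can move to 9, which is L ⇒ W
n=12: can move to 10, which is L ⇒ W
n=13: can move to 9, which is L ⇒ W
n=14: can move to 10, which is L ⇒ W
n=15: can move to 10, which is L ⇒ W
n=16: can move to 9, which is L ⇒ W
n=17: can move to 10, which is L ⇒ W
n=18: moves to 16(W), 14(W), 13(W), 11(W); every one is W ⇒ L
n=19: moves to 17(W), 15(W), 14(W), 12(W); every one is W ⇒ L
Every move from 19 reaches a W position, so the mover loses.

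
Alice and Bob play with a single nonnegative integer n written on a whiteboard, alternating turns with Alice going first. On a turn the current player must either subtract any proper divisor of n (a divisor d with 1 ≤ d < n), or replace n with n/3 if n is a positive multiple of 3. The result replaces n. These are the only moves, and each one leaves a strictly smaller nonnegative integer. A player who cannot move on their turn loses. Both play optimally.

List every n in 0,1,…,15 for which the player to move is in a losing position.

0, 1, 4, 7, 9, 11, 13, 15

Work bottom-up. With no move the player to move loses. Otherwise the position is W if at least one move leads to an L position for the opponent, and L if every move leads to a W.
n=0: no move → L
n=1: no move → L
n=2: W (go to 1, an L position)
n=3: W (go to 1, an L position)
n=4: L (options 2(W), 3(W) are all W)
n=5: W (go to 4, an L position)
n=6: W (go to 4, an L position)
n=7: L (sole option 6(W) is W)
n=8: W (go to 4, an L position)
n=9: L (options 3(W), 6(W), 8(W) are all W)
n=10: W (go to 9, an L position)
n=11: L (sole option 10(W) is W)
n=12: W (go to 4, an L position)
n=13: L (sole option 12(W) is W)
n=14: W (go to 7, an L position)
n=15: L (options 5(W), 10(W), 12(W), 14(W) are all W)
The losing starting values of n are exactly the entries labelled L in this table (8 of them).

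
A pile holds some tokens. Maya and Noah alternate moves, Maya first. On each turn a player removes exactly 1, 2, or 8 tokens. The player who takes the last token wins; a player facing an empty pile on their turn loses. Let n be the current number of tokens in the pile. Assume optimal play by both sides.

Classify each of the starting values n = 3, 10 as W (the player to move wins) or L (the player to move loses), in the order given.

Build the W/L table. Terminal = L. A non-terminal position is W if it has a move to some L; otherwise it is L.
n=0: no move → L
n=1: reaches L-position 0 → W
n=2: reaches L-position 0 → W
n=3: only reaches 2(W), 1(W), all W → L
n=4: reaches L-position 3 → W
n=5: reaches L-position 3 → W
n=6: only reaches 5(W), 4(W), all W → L
n=7: reaches L-position 6 → W
n=8: reaches L-position 6 → W
n=9: only reaches 8(W), 7(W), 1(W), all W → L
n=10: reaches L-position 9 → W

3: L, 10: W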